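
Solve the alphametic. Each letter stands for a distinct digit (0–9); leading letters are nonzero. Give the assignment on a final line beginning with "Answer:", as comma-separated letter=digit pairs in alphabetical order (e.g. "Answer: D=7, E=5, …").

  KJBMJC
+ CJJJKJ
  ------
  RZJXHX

Step 1. [col 1: C + J ≡ X (mod 10)] J=8 is one option consistent with column 1 (C + J ≡ X (mod 10), carry-in 0) — take it, so J=8.
Step 2. [col 1: C + J ≡ X (mod 10)] column 1 (C + J ≡ X (mod 10), carry-in 0) doesn't pin C yet; pick C=4 and continue, so C=4.
Step 3. [col 1: C + J ≡ X (mod 10)] in column 1 we have C+J≡X with carry-in 0; given C=4, J=8 and digits 4,8 already taken and all letters distinct, that pins X to 2, so X=2.
Step 4. [col 2: J + K ≡ H (mod 10)] no forcing yet in column 2 (carry-in 1); H=0 is free and consistent — try it. So H=0.
Step 5. [col 2: J + K ≡ H (mod 10)] in column 2 we have J+K≡H with carry-in 1; given J=8, H=0 and digits 0,2,4,8 already taken and all letters distinct, that pins K to 1. So K=1.
Step 6. [col 3: M + J ≡ X (mod 10)] in column 3 we have M+J≡X with carry-in 1; given J=8, X=2 and digits 0,1,2,4,8 already taken and all letters distinct, that pins M to 3 ⇒ M=3.
Step 7. [col 4: B + J ≡ J (mod 10)] from column 4 (J=8, carry-in 1, digits 0,1,2,3,4,8 already taken and all letters distinct): B must equal 9 ⇒ B=9.
Step 8. [col 5: J + J ≡ Z (mod 10)] from column 5 (J=8, carry-in 1, digits 0,1,2,3,4,8,9 already taken and all letters distinct): Z must equal 7, so Z=7.
Step 9. [col 6: K + C ≡ R (mod 10)] column 6 reads K+C+carry(1)=R with K=1, C=4; with digits 0,1,2,3,4,7,8,9 already taken and all letters distinct, the only value for R is 6 ⇒ R=6.

Answer: B=9, C=4, H=0, J=8, K=1, M=3, R=6, X=2, Z=7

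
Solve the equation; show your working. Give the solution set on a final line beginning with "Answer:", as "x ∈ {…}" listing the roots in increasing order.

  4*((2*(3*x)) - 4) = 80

Step 1. [4*((2*(3*x)) - 4) = 80] 4 out front; divide by 4 ⇒ div: (2*(3*x)) - 4 = 20.
Step 2. [(2*(3*x)) - 4 = 20] 2 divides every term; factor it out ⇒ factor: (3*x) - 2 = 10.
Step 3. [(3*x) - 2 = 10] the outer -2 inverts by adding 2, so sub: 3*x = 12.
Step 4. [3*x = 12] 3 out front; divide by 3. So div: x = 4.

Answer: x ∈ {4}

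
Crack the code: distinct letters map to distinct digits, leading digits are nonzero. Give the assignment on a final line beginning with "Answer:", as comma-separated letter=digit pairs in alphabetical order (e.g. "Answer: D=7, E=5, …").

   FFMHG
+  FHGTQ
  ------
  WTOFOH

Step 1. [col 1: G + Q ≡ H (mod 10)] column 1 (G + Q ≡ H (mod 10), carry-in 0) doesn't pin H yet; pick H=2 and continue ⇒ H=2.
Step 2. [col 1: G + Q ≡ H (mod 10)] Q=9 is one option consistent with column 1 (G + Q ≡ H (mod 10), carry-in 0) — take it ⇒ Q=9.
Step 3. [W] the sum has 6 digits but both addends have 5; that extra leading digit W is the final carry, namely 1, so W=1.
Step 4. [col 1: G + Q ≡ H (mod 10)] in column 1 we have G+Q≡H with carry-in 0; given Q=9, H=2 and digits 1,2,9 already taken and all letters distinct, that pins G to 3, so G=3.
Step 5. [col 2: H + T ≡ O (mod 10)] several values work for O in column 2 (H + T ≡ O (mod 10), carry-in 1); try O=0 ⇒ O=0.
Step 6. [col 2: H + T ≡ O (mod 10)] column 2 reads H+T+carry(1)=O with H=2, O=0; with digits 0,1,2,3,9 already taken and all letters distinct, the only value for T is 7. So T=7.
Step 7. [col 3: M + G ≡ F (mod 10)] column 3: given G=3, carry-in 1, and digits 0,1,2,3,7,9 already taken and all letters distinct, M+G≡F (mod 10) forces M=4. So M=4.
Step 8. [col 3: M + G ≡ F (mod 10)] in column 3 we have M+G≡F with carry-in 1; given M=4, G=3 and digits 0,1,2,3,4,7,9 already taken and all letters distinct, that pins F to 8 ⇒ F=8.

Answer: F=8, G=3, H=2, M=4, O=0, Q=9, T=7, W=1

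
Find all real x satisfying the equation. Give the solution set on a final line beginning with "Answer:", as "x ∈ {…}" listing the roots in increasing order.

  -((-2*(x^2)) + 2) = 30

Step 1. [-((-2*(x^2)) + 2) = 30] leading − — multiply by −1, so neg: (-2*(x^2)) + 2 = -30.
Step 2. [(-2*(x^2)) + 2 = -30] -2 | LHS and -2 | -30: pull -2 out. So factor: (x^2) - 1 = 15.
Step 3. [(x^2) - 1 = 15] 1 comes off first (add 1). So sub: x^2 = 16.
Step 4. [x^2 = 16] √ both sides: 16 ≥ 0 gives two branches, so sqrt: x = 4 or -4.

Answer: x ∈ {-4, 4}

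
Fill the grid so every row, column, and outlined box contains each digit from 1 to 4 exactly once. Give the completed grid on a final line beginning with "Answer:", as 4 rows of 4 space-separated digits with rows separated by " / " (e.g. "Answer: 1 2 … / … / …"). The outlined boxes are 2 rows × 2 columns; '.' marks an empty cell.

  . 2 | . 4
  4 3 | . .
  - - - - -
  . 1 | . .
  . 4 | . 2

Step 1. [r3c4∈{3}] only 3 remains possible at r3c4 ⇒ r3c4=3.
Step 2. [r4c3∈{1}] only 1 remains possible at r4c3, so r4c3=1.
Step 3. [r1c1∈{1}] r1c1 has the single candidate 1, so r1c1=1.
Step 4. [r4c1∈{3}] r4c1 has the single candidate 3, so r4c1=3.
Step 5. [r2c4∈{1}] r2c4 is down to just 1 ⇒ r2c4=1.
Step 6. [r2c3∈{2}] r2c3 has the single candidate 2, so r2c3=2.
Step 7. [r3c1∈{2}] r3c1 has the single candidate 2. So r3c1=2.
Step 8. [r3c3∈{4}] r3c3 is down to just 4, so r3c3=4.
Step 9. [r1c3∈{3}] r1c3's peers cover all but 3, so r1c3=3.

Answer: 1 2 3 4 / 4 3 2 1 / 2 1 4 3 / 3 4 1 2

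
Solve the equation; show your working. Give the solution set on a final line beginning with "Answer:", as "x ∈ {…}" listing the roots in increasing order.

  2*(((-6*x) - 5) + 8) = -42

Step 1. [2*(((-6*x) - 5) + 8) = -42] 2·(inner) — divide through by 2 ⇒ div: ((-6*x) - 5) + 8 = -21.
Step 2. [((-6*x) - 5) + 8 = -21] +8 is outermost — subtract 8 both sides ⇒ sub: (-6*x) - 5 = -29.
Step 3. [(-6*x) - 5 = -29] -5 is outermost — add 5 both sides, so sub: -6*x = -24.
Step 4. [-6*x = -24] -6 out front; divide by -6. So div: x = 4.

Answer: x ∈ {4}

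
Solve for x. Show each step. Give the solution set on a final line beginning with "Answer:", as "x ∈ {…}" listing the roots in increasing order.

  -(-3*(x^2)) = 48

Step 1. [-(-3*(x^2)) = 48] leading − — multiply by −1. So neg: -3*(x^2) = -48.
Step 2. [-3*(x^2) = -48] leading coefficient -3: divide by -3 ⇒ div: x^2 = 16.
Step 3. [x^2 = 16] √ both sides: 16 ≥ 0 gives two branches ⇒ sqrt: x = 4 or -4.

Answer: x ∈ {-4, 4}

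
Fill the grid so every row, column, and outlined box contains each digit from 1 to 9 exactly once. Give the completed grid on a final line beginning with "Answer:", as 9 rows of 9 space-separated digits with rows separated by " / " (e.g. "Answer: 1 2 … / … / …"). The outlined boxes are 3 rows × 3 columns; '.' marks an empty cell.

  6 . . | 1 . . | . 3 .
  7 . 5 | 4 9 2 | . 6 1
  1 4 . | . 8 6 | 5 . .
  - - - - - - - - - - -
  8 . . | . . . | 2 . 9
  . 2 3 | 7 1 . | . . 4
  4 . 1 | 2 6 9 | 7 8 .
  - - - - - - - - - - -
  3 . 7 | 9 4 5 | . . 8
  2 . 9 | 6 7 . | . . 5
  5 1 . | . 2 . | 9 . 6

Step 1. [r9c4∈{3,8}] across col 4, 8 lands solely at r9c4, so r9c4=8.
Step 2. [r1c3∈{2,8}] col 3 places 8 nowhere but r1c3 ⇒ r1c3=8.
Step 3. [r4c4∈{3,5}] 5 has one home in col 4: r4c4. So r4c4=5.
Step 4. [r7c7∈{1}] only 1 remains possible at r7c7. So r7c7=1.
Step 5. [r1c9∈{2,7}] in row 1, 2 fits only at r1c9. So r1c9=2.
Step 6. [r9c6∈{3}] r9c6 is down to just 3 ⇒ r9c6=3.
Step 7. [r8c8∈{4}] r8c8 has the single candidate 4, so r8c8=4.
Step 8. [r4c2∈{6,7}] r4c2 is the only open cell in row 4 admitting 7, so r4c2=7.
Step 9. [r3c9∈{7}] only 7 remains possible at r3c9. So r3c9=7.
Step 10. [r5c8∈{5}] r5c8's peers cover all but 5 ⇒ r5c8=5.
Step 11. [r1c5∈{5}] r1c5 is down to just 5 ⇒ r1c5=5.
Step 12. [r4c6∈{4}] r4c6's peers cover all but 4 ⇒ r4c6=4.
Step 13. [r4c8∈{1}] nothing but 1 survives at r4c8, so r4c8=1.
Step 14. [r1c6∈{7}] nothing but 7 survives at r1c6. So r1c6=7.
Step 15. [r4c5∈{3}] r4c5's peers cover all but 3, so r4c5=3.
Step 16. [r4c3∈{6}] only 6 remains possible at r4c3. So r4c3=6.
Step 17. [r2c2∈{3}] only 3 remains possible at r2c2. So r2c2=3.
Step 18. [r1c2∈{9}] nothing but 9 survives at r1c2. So r1c2=9.
Step 19. [r3c4∈{3}] r3c4 has the single candidate 3, so r3c4=3.
Step 20. [r8c6∈{1}] r8c6's peers cover all but 1 ⇒ r8c6=1.
Step 21. [r6c9∈{3}] r6c9 has the single candidate 3, so r6c9=3.
Step 22. [r5c7∈{6}] r5c7's peers cover all but 6, so r5c7=6.
Step 23. [r8c2∈{8}] only 8 remains possible at r8c2, so r8c2=8.
Step 24. [r5c1∈{9}] only 9 remains possible at r5c1, so r5c1=9.
Step 25. [r3c8∈{9}] only 9 remains possible at r3c8. So r3c8=9.
Step 26. [r9c3∈{4}] only 4 remains possible at r9c3 ⇒ r9c3=4.
Step 27. [r7c2∈{6}] r7c2's peers cover all but 6, so r7c2=6.
Step 28. [r2c7∈{8}] r2c7 has the single candidate 8 ⇒ r2c7=8.
Step 29. [r8c7∈{3}] r8c7's peers cover all but 3, so r8c7=3.
Step 30. [r9c8∈{7}] nothing but 7 survives at r9c8, so r9c8=7.
Step 31. [r6c2∈{5}] only 5 remains possible at r6c2, so r6c2=5.
Step 32. [r1c7∈{4}] r1c7's peers cover all but 4, so r1c7=4.
Step 33. [r3c3∈{2}] only 2 remains possible at r3c3. So r3c3=2.
Step 34. [r5c6∈{8}] only 8 remains possible at r5c6. So r5c6=8.
Step 35. [r7c8∈{2}] r7c8's peers cover all but 2 ⇒ r7c8=2.

Answer: 6 9 8 1 5 7 4 3 2 / 7 3 5 4 9 2 8 6 1 / 1 4 2 3 8 6 5 9 7 / 8 7 6 5 3 4 2 1 9 / 9 2 3 7 1 8 6 5 4 / 4 5 1 2 6 9 7 8 3 / 3 6 7 9 4 5 1 2 8 / 2 8 9 6 7 1 3 4 5 / 5 1 4 8 2 3 9 7 6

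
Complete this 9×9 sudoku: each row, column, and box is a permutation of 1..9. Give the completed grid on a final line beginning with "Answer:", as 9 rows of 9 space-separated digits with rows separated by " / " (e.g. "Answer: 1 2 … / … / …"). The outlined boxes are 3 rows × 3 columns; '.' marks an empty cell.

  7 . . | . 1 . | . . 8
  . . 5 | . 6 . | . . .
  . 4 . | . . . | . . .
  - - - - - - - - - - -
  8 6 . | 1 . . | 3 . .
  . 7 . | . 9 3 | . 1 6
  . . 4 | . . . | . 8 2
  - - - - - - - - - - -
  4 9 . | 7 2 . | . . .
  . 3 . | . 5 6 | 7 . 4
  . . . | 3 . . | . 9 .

Step 1. [r1c2∈{2}] r1c2's peers cover all but 2. So r1c2=2.
Step 2. [r3c5∈{3,7,8}] 3 has one home in col 5: r3c5 ⇒ r3c5=3.
Step 3. [r9c5∈{4,8}] across col 5, 8 lands solely at r9c5. So r9c5=8.
Step 4. [r5c4∈{2,4,5,8}] 8 has one home in row 5: r5c4. So r5c4=8.
Step 5. [r4c6∈{2,4,5,7}] 2 has one home in box 5: r4c6, so r4c6=2.
Step 6. [r8c8∈{2}] only 2 remains possible at r8c8 ⇒ r8c8=2.
Step 7. [r8c1∈{1}] r8c1's peers cover all but 1 ⇒ r8c1=1.
Step 8. [r3c3∈{1,6,8,9}] across col 3, 1 lands solely at r3c3 ⇒ r3c3=1.
Step 9. [r7c7∈{1,5,6,8}] col 7 places 8 nowhere but r7c7 ⇒ r7c7=8.
Step 10. [r1c3∈{3,6,9}] in col 3, 3 fits only at r1c3, so r1c3=3.
Step 11. [r2c1∈{9}] r2c1 has the single candidate 9, so r2c1=9.
Step 12. [r5c7∈{4,5}] row 5 places 4 nowhere but r5c7. So r5c7=4.
Step 13. [r9c2∈{5}] nothing but 5 survives at r9c2 ⇒ r9c2=5.
Step 14. [r9c9∈{1}] r9c9 has the single candidate 1 ⇒ r9c9=1.
Step 15. [r9c7∈{6}] r9c7 is down to just 6, so r9c7=6.
Step 16. [r3c6∈{5,7,8,9}] row 3 places 8 nowhere but r3c6, so r3c6=8.
Step 17. [r1c6∈{4,5,9}] r1c6 is the only open cell in col 6 admitting 9, so r1c6=9.
Step 18. [r1c7∈{5}] nothing but 5 survives at r1c7, so r1c7=5.
Step 19. [r2c6∈{4,7}] 7 has one home in box 2: r2c6 ⇒ r2c6=7.
Step 20. [r5c1∈{2,5}] 5 has one home in row 5: r5c1 ⇒ r5c1=5.
Step 21. [r3c4∈{2,5}] r3c4 is the only open cell in row 3 admitting 5, so r3c4=5.
Step 22. [r3c7∈{2,9}] row 3 places 2 nowhere but r3c7 ⇒ r3c7=2.
Step 23. [r2c9∈{3}] only 3 remains possible at r2c9. So r2c9=3.
Step 24. [r1c4∈{4}] r1c4 has the single candidate 4. So r1c4=4.
Step 25. [r3c9∈{7,9}] in row 3, 9 fits only at r3c9. So r3c9=9.
Step 26. [r4c9∈{5,7}] r4c9 is the only open cell in col 9 admitting 7, so r4c9=7.
Step 27. [r7c8∈{3,5}] across row 7, 3 lands solely at r7c8 ⇒ r7c8=3.
Step 28. [r9c1∈{2}] nothing but 2 survives at r9c1, so r9c1=2.
Step 29. [r1c8∈{6}] r1c8 has the single candidate 6. So r1c8=6.
Step 30. [r7c3∈{6}] r7c3's peers cover all but 6. So r7c3=6.
Step 31. [r6c2∈{1}] r6c2 is down to just 1, so r6c2=1.
Step 32. [r6c5∈{7}] r6c5's peers cover all but 7. So r6c5=7.
Step 33. [r6c7∈{9}] r6c7's peers cover all but 9 ⇒ r6c7=9.
Step 34. [r4c8∈{5}] only 5 remains possible at r4c8 ⇒ r4c8=5.
Step 35. [r4c3∈{9}] nothing but 9 survives at r4c3. So r4c3=9.
Step 36. [r9c3∈{7}] r9c3 is down to just 7. So r9c3=7.
Step 37. [r3c1∈{6}] r3c1 has the single candidate 6 ⇒ r3c1=6.
Step 38. [r2c7∈{1}] r2c7's peers cover all but 1, so r2c7=1.
Step 39. [r9c6∈{4}] only 4 remains possible at r9c6 ⇒ r9c6=4.
Step 40. [r7c9∈{5}] nothing but 5 survives at r7c9, so r7c9=5.
Step 41. [r2c4∈{2}] r2c4's peers cover all but 2, so r2c4=2.
Step 42. [r6c1∈{3}] r6c1 has the single candidate 3. So r6c1=3.
Step 43. [r7c6∈{1}] r7c6's peers cover all but 1. So r7c6=1.
Step 44. [r6c4∈{6}] r6c4's peers cover all but 6. So r6c4=6.
Step 45. [r4c5∈{4}] r4c5 has the single candidate 4 ⇒ r4c5=4.
Step 46. [r3c8∈{7}] r3c8's peers cover all but 7 ⇒ r3c8=7.
Step 47. [r6c6∈{5}] r6c6's peers cover all but 5. So r6c6=5.
Step 48. [r2c8∈{4}] r2c8 has the single candidate 4. So r2c8=4.
Step 49. [r2c2∈{8}] r2c2 has the single candidate 8 ⇒ r2c2=8.
Step 50. [r8c3∈{8}] nothing but 8 survives at r8c3, so r8c3=8.
Step 51. [r5c3∈{2}] r5c3 has the single candidate 2 ⇒ r5c3=2.
Step 52. [r8c4∈{9}] nothing but 9 survives at r8c4 ⇒ r8c4=9.

Answer: 7 2 3 4 1 9 5 6 8 / 9 8 5 2 6 7 1 4 3 / 6 4 1 5 3 8 2 7 9 / 8 6 9 1 4 2 3 5 7 / 5 7 2 8 9 3 4 1 6 / 3 1 4 6 7 5 9 8 2 / 4 9 6 7 2 1 8 3 5 / 1 3 8 9 5 6 7 2 4 / 2 5 7 3 8 4 6 9 1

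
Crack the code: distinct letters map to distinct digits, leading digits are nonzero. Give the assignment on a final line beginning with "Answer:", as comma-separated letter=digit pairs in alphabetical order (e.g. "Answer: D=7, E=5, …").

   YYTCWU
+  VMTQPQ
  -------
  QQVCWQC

Step 1. [col 1: U + Q ≡ C (mod 10)] column 1 (U + Q ≡ C (mod 10), carry-in 0) doesn't pin C yet; pick C=0 and continue ⇒ C=0.
Step 2. [col 1: U + Q ≡ C (mod 10)] no forcing yet in column 1 (carry-in 0); U=9 is free and consistent — try it ⇒ U=9.
Step 3. [col 1: U + Q ≡ C (mod 10)] column 1: given U=9, C=0, carry-in 0, and digits 0,9 already taken and all letters distinct, U+Q≡C (mod 10) forces Q=1, so Q=1.
Step 4. [col 2: W + P ≡ Q (mod 10)] column 2 (W + P ≡ Q (mod 10), carry-in 1) doesn't pin P yet; pick P=8 and continue. So P=8.
Step 5. [col 2: W + P ≡ Q (mod 10)] column 2 reads W+P+carry(1)=Q with P=8, Q=1; with digits 0,1,8,9 already taken and all letters distinct, the only value for W is 2, so W=2.
Step 6. [col 4: T + T ≡ C (mod 10)] from column 4 (C=0, carry-in 0, digits 0,1,2,8,9 already taken and all letters distinct): T must equal 5 ⇒ T=5.
Step 7. [col 5: Y + M ≡ V (mod 10)] in column 5 we have Y+M≡V with carry-in 1; given nothing yet and digits 0,1,2,5,8,9 already taken and all letters distinct, that pins V to 4. So V=4.
Step 8. [col 5: Y + M ≡ V (mod 10)] no forcing yet in column 5 (carry-in 1); M=7 is free and consistent — try it, so M=7.
Step 9. [col 5: Y + M ≡ V (mod 10)] column 5 reads Y+M+carry(1)=V with M=7, V=4; with digits 0,1,2,4,5,7,8,9 already taken and all letters distinct, the only value for Y is 6 ⇒ Y=6.

Answer: C=0, M=7, P=8, Q=1, T=5, U=9, V=4, W=2, Y=6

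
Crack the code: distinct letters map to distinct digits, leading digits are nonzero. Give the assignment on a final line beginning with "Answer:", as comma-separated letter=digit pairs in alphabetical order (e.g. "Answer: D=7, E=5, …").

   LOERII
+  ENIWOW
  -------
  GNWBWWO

Step 1. [G] the sum has 7 digits but both addends have 6; that extra leading digit G is the final carry, namely 1. So G=1.
Step 2. [col 1: I + W ≡ O (mod 10)] no forcing yet in column 1 (carry-in 0); I=5 is free and consistent — try it ⇒ I=5.
Step 3. [col 1: I + W ≡ O (mod 10)] column 1 (I + W ≡ O (mod 10), carry-in 0) doesn't pin O yet; pick O=8 and continue. So O=8.
Step 4. [col 1: I + W ≡ O (mod 10)] column 1: given I=5, O=8, carry-in 0, and digits 1,5,8 already taken and all letters distinct, I+W≡O (mod 10) forces W=3 ⇒ W=3.
Step 5. [col 3: R + W ≡ W (mod 10)] in column 3 we have R+W≡W with carry-in 1; given W=3 and digits 1,3,5,8 already taken and all letters distinct, that pins R to 9 ⇒ R=9.
Step 6. [col 4: E + I ≡ B (mod 10)] column 4 (E + I ≡ B (mod 10), carry-in 1) doesn't pin B yet; pick B=2 and continue. So B=2.
Step 7. [col 4: E + I ≡ B (mod 10)] column 4 reads E+I+carry(1)=B with I=5, B=2; with digits 1,2,3,5,8,9 already taken and all letters distinct, the only value for E is 6 ⇒ E=6.
Step 8. [col 5: O + N ≡ W (mod 10)] from column 5 (O=8, W=3, carry-in 1, digits 1,2,3,5,6,8,9 already taken and all letters distinct): N must equal 4, so N=4.
Step 9. [col 6: L + E ≡ N (mod 10)] from column 6 (E=6, N=4, carry-in 1, digits 1,2,3,4,5,6,8,9 already taken and all letters distinct): L must equal 7. So L=7.

Answer: B=2, E=6, G=1, I=5, L=7, N=4, O=8, R=9, W=3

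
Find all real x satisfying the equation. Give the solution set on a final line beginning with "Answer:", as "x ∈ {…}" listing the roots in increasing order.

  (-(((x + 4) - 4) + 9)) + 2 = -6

Step 1. [(-(((x + 4) - 4) + 9)) + 2 = -6] the outer +2 inverts by subtracting 2. So sub: -(((x + 4) - 4) + 9) = -8.
Step 2. [-(((x + 4) - 4) + 9) = -8] LHS negated; negate both sides. So neg: ((x + 4) - 4) + 9 = 8.
Step 3. [((x + 4) - 4) + 9 = 8] peel the +9: subtract 9 from each side ⇒ sub: (x + 4) - 4 = -1.
Step 4. [(x + 4) - 4 = -1] -4 is outermost — add 4 both sides ⇒ sub: x + 4 = 3.
Step 5. [x + 4 = 3] 4 comes off first (subtract 4) ⇒ sub: x = -1.

Answer: x ∈ {-1}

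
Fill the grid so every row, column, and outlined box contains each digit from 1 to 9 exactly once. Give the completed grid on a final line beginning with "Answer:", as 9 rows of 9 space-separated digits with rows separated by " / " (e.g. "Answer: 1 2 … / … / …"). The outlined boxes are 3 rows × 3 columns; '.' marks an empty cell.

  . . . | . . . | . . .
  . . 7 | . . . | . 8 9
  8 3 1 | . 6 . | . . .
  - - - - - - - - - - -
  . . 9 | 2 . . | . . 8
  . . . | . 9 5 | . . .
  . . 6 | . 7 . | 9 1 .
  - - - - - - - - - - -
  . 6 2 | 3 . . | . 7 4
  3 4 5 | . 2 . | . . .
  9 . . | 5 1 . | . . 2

Step 1. [r9c6∈{4,6,7,8}] row 9 places 4 nowhere but r9c6 ⇒ r9c6=4.
Step 2. [r1c3∈{4}] r1c3's peers cover all but 4, so r1c3=4.
Step 3. [r7c7∈{1,5,8}] row 7 places 5 nowhere but r7c7. So r7c7=5.
Step 4. [r7c6∈{8,9}] row 7 places 9 nowhere but r7c6, so r7c6=9.
Step 5. [r5c3∈{3,8}] across col 3, 3 lands solely at r5c3, so r5c3=3.
Step 6. [r1c2∈{2,5,9}] col 2 places 9 nowhere but r1c2 ⇒ r1c2=9.
Step 7. [r9c2∈{7,8}] r9c2 is the only open cell in row 9 admitting 7, so r9c2=7.
Step 8. [r7c5∈{8}] only 8 remains possible at r7c5 ⇒ r7c5=8.
Step 9. [r8c7∈{1,6,8}] r8c7 is the only open cell in row 8 admitting 8. So r8c7=8.
Step 10. [r8c9∈{1,6}] row 8 places 1 nowhere but r8c9 ⇒ r8c9=1.
Step 11. [r3c4∈{4,7,9}] 9 has one home in row 3: r3c4 ⇒ r3c4=9.
Step 12. [r7c1∈{1}] r7c1 is down to just 1. So r7c1=1.
Step 13. [r5c2∈{1,2,8}] the only places for 2 in box 6 are along row 5, so r5c2≠2.
Step 14. [r1c9∈{3,5,6,7}] 5 in row 3 is pinned to box 3 ⇒ r1c9≠5.
Step 15. [r1c8∈{2,3,5,6}] 5 in row 3 is pinned to box 3 ⇒ r1c8≠5.
Step 16. [r5c1∈{2,4,7}] the only places for 2 in box 6 are along row 5. So r5c1≠2.
Step 17. [r4c6∈{1,3,6}] box 5 has a naked triple {3,4,8} across r4c5, r6c4, r6c6, so r4c6≠3.
Step 18. [r2c7∈{1,2,3,4,6}] 4 in box 2 is pinned to row 2, so r2c7≠4.
Step 19. [r8c8∈{6,9}] row 8 has a naked pair {6,7} at r8c4 and r8c6. So r8c8≠6.
Step 20. [r5c4∈{1,4,6,8}] r4c5, r6c4, r6c6 in box 5 together hold only {3,4,8}; those three values are spoken for, so r5c4≠4.
Step 21. [r5c4∈{1,6,8}] r4c5, r6c4, r6c6 in box 5 together hold only {3,4,8}; those three values are spoken for ⇒ r5c4≠8.
Step 22. [r5c2∈{1,8}] across row 5, 8 lands solely at r5c2, so r5c2=8.
Step 23. [r5c4∈{1,6}] row 5 places 1 nowhere but r5c4. So r5c4=1.
Step 24. [r4c6∈{6}] r4c6's peers cover all but 6, so r4c6=6.
Step 25. [r8c6∈{7}] nothing but 7 survives at r8c6, so r8c6=7.
Step 26. [r3c6∈{2}] r3c6 is down to just 2 ⇒ r3c6=2.
Step 27. [r1c4∈{7,8}] r1c4 is the only open cell in col 4 admitting 7, so r1c4=7.
Step 28. [r1c6∈{1,3,8}] 8 has one home in row 1: r1c6 ⇒ r1c6=8.
Step 29. [r1c7∈{1,2,3,6}] in row 1, 1 fits only at r1c7. So r1c7=1.
Step 30. [r6c6∈{3}] nothing but 3 survives at r6c6 ⇒ r6c6=3.
Step 31. [r4c5∈{4}] r4c5 has the single candidate 4. So r4c5=4.
Step 32. [r1c9∈{3,6}] r1c9 is the only open cell in col 9 admitting 3, so r1c9=3.
Step 33. [r6c9∈{5}] r6c9 has the single candidate 5, so r6c9=5.
Step 34. [r5c9∈{6,7}] in col 9, 6 fits only at r5c9, so r5c9=6.
Step 35. [r4c8∈{3}] r4c8 is down to just 3. So r4c8=3.
Step 36. [r4c7∈{7}] only 7 remains possible at r4c7 ⇒ r4c7=7.
Step 37. [r4c1∈{5}] nothing but 5 survives at r4c1, so r4c1=5.
Step 38. [r6c2∈{2}] only 2 remains possible at r6c2, so r6c2=2.
Step 39. [r9c8∈{6}] only 6 remains possible at r9c8 ⇒ r9c8=6.
Step 40. [r1c8∈{2}] nothing but 2 survives at r1c8. So r1c8=2.
Step 41. [r5c8∈{4}] r5c8's peers cover all but 4, so r5c8=4.
Step 42. [r2c1∈{2,6}] r2c1 is the only open cell in row 2 admitting 2 ⇒ r2c1=2.
Step 43. [r2c5∈{3,5}] row 2 places 3 nowhere but r2c5 ⇒ r2c5=3.
Step 44. [r3c7∈{4}] r3c7's peers cover all but 4, so r3c7=4.
Step 45. [r9c3∈{8}] nothing but 8 survives at r9c3 ⇒ r9c3=8.
Step 46. [r8c8∈{9}] r8c8's peers cover all but 9, so r8c8=9.
Step 47. [r5c7∈{2}] r5c7 has the single candidate 2 ⇒ r5c7=2.
Step 48. [r4c2∈{1}] only 1 remains possible at r4c2, so r4c2=1.
Step 49. [r6c4∈{8}] r6c4 is down to just 8, so r6c4=8.
Step 50. [r3c9∈{7}] only 7 remains possible at r3c9, so r3c9=7.
Step 51. [r9c7∈{3}] nothing but 3 survives at r9c7 ⇒ r9c7=3.
Step 52. [r6c1∈{4}] r6c1 has the single candidate 4. So r6c1=4.
Step 53. [r1c1∈{6}] r1c1 is down to just 6 ⇒ r1c1=6.
Step 54. [r8c4∈{6}] r8c4 is down to just 6, so r8c4=6.
Step 55. [r2c6∈{1}] r2c6 is down to just 1, so r2c6=1.
Step 56. [r1c5∈{5}] only 5 remains possible at r1c5, so r1c5=5.
Step 57. [r2c4∈{4}] nothing but 4 survives at r2c4. So r2c4=4.
Step 58. [r5c1∈{7}] nothing but 7 survives at r5c1. So r5c1=7.
Step 59. [r2c2∈{5}] r2c2's peers cover all but 5, so r2c2=5.
Step 60. [r3c8∈{5}] nothing but 5 survives at r3c8 ⇒ r3c8=5.
Step 61. [r2c7∈{6}] r2c7 has the single candidate 6. So r2c7=6.

Answer: 6 9 4 7 5 8 1 2 3 / 2 5 7 4 3 1 6 8 9 / 8 3 1 9 6 2 4 5 7 / 5 1 9 2 4 6 7 3 8 / 7 8 3 1 9 5 2 4 6 / 4 2 6 8 7 3 9 1 5 / 1 6 2 3 8 9 5 7 4 / 3 4 5 6 2 7 8 9 1 / 9 7 8 5 1 4 3 6 2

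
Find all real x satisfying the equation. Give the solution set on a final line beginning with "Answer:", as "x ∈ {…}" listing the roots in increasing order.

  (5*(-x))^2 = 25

Step 1. [(5*(-x))^2 = 25] 25 ≥ 0, LHS is (·)² — take ±√, so sqrt: 5*(-x) = 5 or -5.
Step 2. [5*(-x) = 5 or -5] leading coefficient 5: divide by 5. So div: -x = 1 or -1.
Step 3. [-x = 1 or -1] flip signs both sides, so neg: x = -1 or 1.

Answer: x ∈ {-1, 1}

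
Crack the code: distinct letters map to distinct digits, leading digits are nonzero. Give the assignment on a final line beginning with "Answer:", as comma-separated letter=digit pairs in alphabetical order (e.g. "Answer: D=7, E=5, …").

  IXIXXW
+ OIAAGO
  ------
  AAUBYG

Step 1. [col 1: W + O ≡ G (mod 10)] several values work for W in column 1 (W + O ≡ G (mod 10), carry-in 0); try W=5, so W=5.
Step 2. [col 1: W + O ≡ G (mod 10)] column 1 (W + O ≡ G (mod 10), carry-in 0) doesn't pin G yet; pick G=2 and continue ⇒ G=2.
Step 3. [col 1: W + O ≡ G (mod 10)] column 1: given W=5, G=2, carry-in 0, and digits 2,5 already taken and all letters distinct, W+O≡G (mod 10) forces O=7. So O=7.
Step 4. [col 2: X + G ≡ Y (mod 10)] several values work for X in column 2 (X + G ≡ Y (mod 10), carry-in 1); try X=6, so X=6.
Step 5. [col 2: X + G ≡ Y (mod 10)] column 2 reads X+G+carry(1)=Y with X=6, G=2; with digits 2,5,6,7 already taken and all letters distinct, the only value for Y is 9 ⇒ Y=9.
Step 6. [col 3: X + A ≡ B (mod 10)] column 3 (X + A ≡ B (mod 10), carry-in 0) doesn't pin A yet; pick A=8 and continue, so A=8.
Step 7. [col 3: X + A ≡ B (mod 10)] column 3 reads X+A+carry(0)=B with X=6, A=8; with digits 2,5,6,7,8,9 already taken and all letters distinct, the only value for B is 4, so B=4.
Step 8. [col 4: I + A ≡ U (mod 10)] column 4 reads I+A+carry(1)=U with A=8; with digits 2,4,5,6,7,8,9 already taken and all letters distinct, the only value for I is 1 ⇒ I=1.
Step 9. [col 4: I + A ≡ U (mod 10)] from column 4 (I=1, A=8, carry-in 1, digits 1,2,4,5,6,7,8,9 already taken and all letters distinct): U must equal 0, so U=0.

Answer: A=8, B=4, G=2, I=1, O=7, U=0, W=5, X=6, Y=9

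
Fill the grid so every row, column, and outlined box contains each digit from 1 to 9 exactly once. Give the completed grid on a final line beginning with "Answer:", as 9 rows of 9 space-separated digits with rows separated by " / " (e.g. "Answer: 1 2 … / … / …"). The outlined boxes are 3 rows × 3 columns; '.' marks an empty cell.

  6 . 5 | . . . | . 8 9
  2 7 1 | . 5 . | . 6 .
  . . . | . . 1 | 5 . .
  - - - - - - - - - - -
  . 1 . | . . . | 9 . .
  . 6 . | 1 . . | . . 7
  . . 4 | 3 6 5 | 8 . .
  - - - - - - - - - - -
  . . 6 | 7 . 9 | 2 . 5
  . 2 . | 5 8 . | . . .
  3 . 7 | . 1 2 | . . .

Step 1. [r3c4∈{2,4,6,8,9}] 6 has one home in row 3: r3c4, so r3c4=6.
Step 2. [r9c4∈{4}] only 4 remains possible at r9c4 ⇒ r9c4=4.
Step 3. [r5c5∈{2,4,9}] across box 5, 9 lands solely at r5c5. So r5c5=9.
Step 4. [r4c9∈{2,3,4,6}] 6 has one home in row 4: r4c9 ⇒ r4c9=6.
Step 5. [r7c5∈{3}] r7c5's peers cover all but 3. So r7c5=3.
Step 6. [r8c3∈{9}] r8c3's peers cover all but 9 ⇒ r8c3=9.
Step 7. [r1c7∈{1,3,4,7}] across row 1, 1 lands solely at r1c7. So r1c7=1.
Step 8. [r3c8∈{2,3,4,7}] across box 3, 7 lands solely at r3c8, so r3c8=7.
Step 9. [r3c9∈{2,3,4}] in box 3, 2 fits only at r3c9 ⇒ r3c9=2.
Step 10. [r3c5∈{4}] r3c5 is down to just 4. So r3c5=4.
Step 11. [r8c7∈{3,4,6,7}] across row 8, 7 lands solely at r8c7, so r8c7=7.
Step 12. [r6c8∈{1,2}] in row 6, 2 fits only at r6c8 ⇒ r6c8=2.
Step 13. [r5c3∈{2,3,8}] in row 5, 2 fits only at r5c3, so r5c3=2.
Step 14. [r4c3∈{3,8}] in box 4, 3 fits only at r4c3. So r4c3=3.
Step 15. [r3c2∈{3,8,9}] r3c2 is the only open cell in row 3 admitting 3. So r3c2=3.
Step 16. [r6c1∈{7,9}] 7 has one home in row 6: r6c1, so r6c1=7.
Step 17. [r1c6∈{3,7}] in row 1, 3 fits only at r1c6, so r1c6=3.
Step 18. [r2c6∈{8}] r2c6 has the single candidate 8, so r2c6=8.
Step 19. [r5c1∈{5,8}] in row 5, 8 fits only at r5c1. So r5c1=8.
Step 20. [r5c8∈{3,4,5}] 5 has one home in row 5: r5c8 ⇒ r5c8=5.
Step 21. [r4c8∈{4}] r4c8's peers cover all but 4 ⇒ r4c8=4.
Step 22. [r8c9∈{1,3,4}] across box 9, 4 lands solely at r8c9. So r8c9=4.
Step 23. [r7c1∈{1,4}] col 1 places 4 nowhere but r7c1. So r7c1=4.
Step 24. [r1c4∈{2}] only 2 remains possible at r1c4 ⇒ r1c4=2.
Step 25. [r8c8∈{1,3}] 3 has one home in row 8: r8c8 ⇒ r8c8=3.
Step 26. [r2c9∈{3}] r2c9 is down to just 3. So r2c9=3.
Step 27. [r7c2∈{8}] nothing but 8 survives at r7c2 ⇒ r7c2=8.
Step 28. [r1c5∈{7}] r1c5 has the single candidate 7, so r1c5=7.
Step 29. [r9c8∈{9}] r9c8's peers cover all but 9 ⇒ r9c8=9.
Step 30. [r7c8∈{1}] r7c8's peers cover all but 1 ⇒ r7c8=1.
Step 31. [r9c2∈{5}] r9c2 has the single candidate 5 ⇒ r9c2=5.
Step 32. [r4c4∈{8}] r4c4 is down to just 8 ⇒ r4c4=8.
Step 33. [r6c9∈{1}] nothing but 1 survives at r6c9, so r6c9=1.
Step 34. [r3c1∈{9}] r3c1 has the single candidate 9, so r3c1=9.
Step 35. [r5c6∈{4}] r5c6 has the single candidate 4, so r5c6=4.
Step 36. [r4c1∈{5}] r4c1 has the single candidate 5. So r4c1=5.
Step 37. [r2c7∈{4}] nothing but 4 survives at r2c7 ⇒ r2c7=4.
Step 38. [r9c7∈{6}] r9c7 is down to just 6 ⇒ r9c7=6.
Step 39. [r6c2∈{9}] r6c2 is down to just 9 ⇒ r6c2=9.
Step 40. [r4c5∈{2}] r4c5 has the single candidate 2, so r4c5=2.
Step 41. [r1c2∈{4}] r1c2 is down to just 4 ⇒ r1c2=4.
Step 42. [r3c3∈{8}] r3c3 has the single candidate 8 ⇒ r3c3=8.
Step 43. [r4c6∈{7}] r4c6's peers cover all but 7. So r4c6=7.
Step 44. [r9c9∈{8}] r9c9 has the single candidate 8 ⇒ r9c9=8.
Step 45. [r8c6∈{6}] only 6 remains possible at r8c6. So r8c6=6.
Step 46. [r5c7∈{3}] nothing but 3 survives at r5c7, so r5c7=3.
Step 47. [r2c4∈{9}] r2c4's peers cover all but 9 ⇒ r2c4=9.
Step 48. [r8c1∈{1}] nothing but 1 survives at r8c1 ⇒ r8c1=1.

Answer: 6 4 5 2 7 3 1 8 9 / 2 7 1 9 5 8 4 6 3 / 9 3 8 6 4 1 5 7 2 / 5 1 3 8 2 7 9 4 6 / 8 6 2 1 9 4 3 5 7 / 7 9 4 3 6 5 8 2 1 / 4 8 6 7 3 9 2 1 5 / 1 2 9 5 8 6 7 3 4 / 3 5 7 4 1 2 6 9 8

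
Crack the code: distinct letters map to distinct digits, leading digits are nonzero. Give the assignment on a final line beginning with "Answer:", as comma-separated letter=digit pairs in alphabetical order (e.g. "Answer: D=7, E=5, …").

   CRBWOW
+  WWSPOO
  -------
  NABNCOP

Step 1. [col 1: W + O ≡ P (mod 10)] O=9 is one option consistent with column 1 (W + O ≡ P (mod 10), carry-in 0) — take it ⇒ O=9.
Step 2. [N] adding two 6-digit numbers gives at most 6+1 digits, and here it does — N is that final carry and must be 1, so N=1.
Step 3. [col 1: W + O ≡ P (mod 10)] column 1 (W + O ≡ P (mod 10), carry-in 0) doesn't pin W yet; pick W=4 and continue, so W=4.
Step 4. [col 1: W + O ≡ P (mod 10)] column 1: given W=4, O=9, carry-in 0, and digits 1,4,9 already taken and all letters distinct, W+O≡P (mod 10) forces P=3. So P=3.
Step 5. [col 3: W + P ≡ C (mod 10)] from column 3 (W=4, P=3, carry-in 1, digits 1,3,4,9 already taken and all letters distinct): C must equal 8, so C=8.
Step 6. [col 4: B + S ≡ N (mod 10)] column 4 (B + S ≡ N (mod 10), carry-in 0) doesn't pin S yet; pick S=6 and continue, so S=6.
Step 7. [col 4: B + S ≡ N (mod 10)] in column 4 we have B+S≡N with carry-in 0; given S=6, N=1 and digits 1,3,4,6,8,9 already taken and all letters distinct, that pins B to 5. So B=5.
Step 8. [col 5: R + W ≡ B (mod 10)] in column 5 we have R+W≡B with carry-in 1; given W=4, B=5 and digits 1,3,4,5,6,8,9 already taken and all letters distinct, that pins R to 0, so R=0.
Step 9. [col 6: C + W ≡ A (mod 10)] in column 6 we have C+W≡A with carry-in 0; given C=8, W=4 and digits 0,1,3,4,5,6,8,9 already taken and all letters distinct, that pins A to 2. So A=2.

Answer: A=2, B=5, C=8, N=1, O=9, P=3, R=0, S=6, W=4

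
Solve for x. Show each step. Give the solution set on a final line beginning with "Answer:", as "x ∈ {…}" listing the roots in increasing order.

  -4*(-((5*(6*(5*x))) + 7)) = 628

Step 1. [-4*(-((5*(6*(5*x))) + 7)) = 628] leading coefficient -4: divide by -4, so div: -((5*(6*(5*x))) + 7) = -157.
Step 2. [-((5*(6*(5*x))) + 7) = -157] flip signs both sides. So neg: (5*(6*(5*x))) + 7 = 157.
Step 3. [(5*(6*(5*x))) + 7 = 157] 7 comes off first (subtract 7), so sub: 5*(6*(5*x)) = 150.
Step 4. [5*(6*(5*x)) = 150] leading coefficient 5: divide by 5 ⇒ div: 6*(5*x) = 30.
Step 5. [6*(5*x) = 30] LHS = 6·(…); ÷6 both sides ⇒ div: 5*x = 5.
Step 6. [5*x = 5] divide by the outer 5, so div: x = 1.

Answer: x ∈ {1}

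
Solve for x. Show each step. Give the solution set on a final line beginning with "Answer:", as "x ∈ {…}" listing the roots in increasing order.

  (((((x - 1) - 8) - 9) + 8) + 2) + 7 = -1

Step 1. [(((((x - 1) - 8) - 9) + 8) + 2) + 7 = -1] +7 is outermost — subtract 7 both sides. So sub: ((((x - 1) - 8) - 9) + 8) + 2 = -8.
Step 2. [((((x - 1) - 8) - 9) + 8) + 2 = -8] +2 is outermost — subtract 2 both sides, so sub: (((x - 1) - 8) - 9) + 8 = -10.
Step 3. [(((x - 1) - 8) - 9) + 8 = -10] 8 comes off first (subtract 8). So sub: ((x - 1) - 8) - 9 = -18.
Step 4. [((x - 1) - 8) - 9 = -18] the outer -9 inverts by adding 9. So sub: (x - 1) - 8 = -9.
Step 5. [(x - 1) - 8 = -9] the outer -8 inverts by adding 8 ⇒ sub: x - 1 = -1.
Step 6. [x - 1 = -1] the outer -1 inverts by adding 1. So sub: x = 0.

Answer: x ∈ {0}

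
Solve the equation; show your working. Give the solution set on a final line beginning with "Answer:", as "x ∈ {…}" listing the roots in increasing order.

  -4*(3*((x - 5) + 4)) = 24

Step 1. [-4*(3*((x - 5) + 4)) = 24] -4 out front; divide by -4. So div: 3*((x - 5) + 4) = -6.
Step 2. [3*((x - 5) + 4) = -6] divide by the outer 3 ⇒ div: (x - 5) + 4 = -2.
Step 3. [(x - 5) + 4 = -2] the outer +4 inverts by subtracting 4, so sub: x - 5 = -6.
Step 4. [x - 5 = -6] the outer -5 inverts by adding 5 ⇒ sub: x = -1.

Answer: x ∈ {-1}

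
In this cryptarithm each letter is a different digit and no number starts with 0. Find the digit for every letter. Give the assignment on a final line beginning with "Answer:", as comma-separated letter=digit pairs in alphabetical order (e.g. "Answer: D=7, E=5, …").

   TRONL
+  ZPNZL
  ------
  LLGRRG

Step 1. [col 1: L + L ≡ G (mod 10)] no forcing yet in column 1 (carry-in 0); G=2 is free and consistent — try it, so G=2.
Step 2. [col 1: L + L ≡ G (mod 10)] L=1 is one option consistent with column 1 (L + L ≡ G (mod 10), carry-in 0) — take it. So L=1.
Step 3. [col 2: N + Z ≡ R (mod 10)] R=3 is one option consistent with column 2 (N + Z ≡ R (mod 10), carry-in 0) — take it, so R=3.
Step 4. [col 2: N + Z ≡ R (mod 10)] no forcing yet in column 2 (carry-in 0); Z=6 is free and consistent — try it ⇒ Z=6.
Step 5. [col 2: N + Z ≡ R (mod 10)] from column 2 (Z=6, R=3, carry-in 0, digits 1,2,3,6 already taken and all letters distinct): N must equal 7, so N=7.
Step 6. [col 3: O + N ≡ R (mod 10)] from column 3 (N=7, R=3, carry-in 1, digits 1,2,3,6,7 already taken and all letters distinct): O must equal 5 ⇒ O=5.
Step 7. [col 4: R + P ≡ G (mod 10)] column 4: given R=3, G=2, carry-in 1, and digits 1,2,3,5,6,7 already taken and all letters distinct, R+P≡G (mod 10) forces P=8. So P=8.
Step 8. [col 5: T + Z ≡ L (mod 10)] in column 5 we have T+Z≡L with carry-in 1; given Z=6, L=1 and digits 1,2,3,5,6,7,8 already taken and all letters distinct, that pins T to 4, so T=4.

Answer: G=2, L=1, N=7, O=5, P=8, R=3, T=4, Z=6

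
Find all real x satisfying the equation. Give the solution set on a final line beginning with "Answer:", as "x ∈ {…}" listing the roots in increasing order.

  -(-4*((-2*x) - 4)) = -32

Step 1. [-(-4*((-2*x) - 4)) = -32] leading − — multiply by −1. So neg: -4*((-2*x) - 4) = 32.
Step 2. [-4*((-2*x) - 4) = 32] divide by the outer -4, so div: (-2*x) - 4 = -8.
Step 3. [(-2*x) - 4 = -8] common factor -2 (LHS and -8) — divide through ⇒ factor: x + 2 = 4.
Step 4. [x + 2 = 4] +2 is outermost — subtract 2 both sides, so sub: x = 2.

Answer: x ∈ {2}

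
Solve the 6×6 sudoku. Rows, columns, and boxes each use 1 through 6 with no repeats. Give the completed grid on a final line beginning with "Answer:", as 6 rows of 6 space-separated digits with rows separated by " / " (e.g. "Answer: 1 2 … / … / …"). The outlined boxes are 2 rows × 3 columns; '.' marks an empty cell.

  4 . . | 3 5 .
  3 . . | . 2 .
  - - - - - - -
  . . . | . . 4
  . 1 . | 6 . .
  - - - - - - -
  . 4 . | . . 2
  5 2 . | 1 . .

Step 1. [r3c2∈{3,5,6}] col 2 places 3 nowhere but r3c2, so r3c2=3.
Step 2. [r1c3∈{1,2,6}] 2 has one home in row 1: r1c3 ⇒ r1c3=2.
Step 3. [r2c3∈{1,5,6}] box 1 places 1 nowhere but r2c3. So r2c3=1.
Step 4. [r2c6∈{6}] r2c6 is down to just 6, so r2c6=6.
Step 5. [r6c6∈{3}] r6c6 is down to just 3. So r6c6=3.
Step 6. [r6c3∈{6}] r6c3 is down to just 6. So r6c3=6.
Step 7. [r3c3∈{5}] r3c3 has the single candidate 5 ⇒ r3c3=5.
Step 8. [r3c4∈{2}] r3c4 has the single candidate 2, so r3c4=2.
Step 9. [r6c5∈{4}] r6c5 is down to just 4 ⇒ r6c5=4.
Step 10. [r3c5∈{1}] nothing but 1 survives at r3c5, so r3c5=1.
Step 11. [r1c2∈{6}] nothing but 6 survives at r1c2 ⇒ r1c2=6.
Step 12. [r5c3∈{3}] r5c3 has the single candidate 3. So r5c3=3.
Step 13. [r5c5∈{6}] nothing but 6 survives at r5c5, so r5c5=6.
Step 14. [r4c1∈{2}] r4c1's peers cover all but 2 ⇒ r4c1=2.
Step 15. [r4c3∈{4}] nothing but 4 survives at r4c3. So r4c3=4.
Step 16. [r3c1∈{6}] only 6 remains possible at r3c1, so r3c1=6.
Step 17. [r4c6∈{5}] only 5 remains possible at r4c6. So r4c6=5.
Step 18. [r2c4∈{4}] r2c4 is down to just 4 ⇒ r2c4=4.
Step 19. [r4c5∈{3}] r4c5's peers cover all but 3. So r4c5=3.
Step 20. [r5c1∈{1}] r5c1 is down to just 1 ⇒ r5c1=1.
Step 21. [r2c2∈{5}] nothing but 5 survives at r2c2 ⇒ r2c2=5.
Step 22. [r5c4∈{5}] nothing but 5 survives at r5c4. So r5c4=5.
Step 23. [r1c6∈{1}] r1c6 has the single candidate 1, so r1c6=1.

Answer: 4 6 2 3 5 1 / 3 5 1 4 2 6 / 6 3 5 2 1 4 / 2 1 4 6 3 5 / 1 4 3 5 6 2 / 5 2 6 1 4 3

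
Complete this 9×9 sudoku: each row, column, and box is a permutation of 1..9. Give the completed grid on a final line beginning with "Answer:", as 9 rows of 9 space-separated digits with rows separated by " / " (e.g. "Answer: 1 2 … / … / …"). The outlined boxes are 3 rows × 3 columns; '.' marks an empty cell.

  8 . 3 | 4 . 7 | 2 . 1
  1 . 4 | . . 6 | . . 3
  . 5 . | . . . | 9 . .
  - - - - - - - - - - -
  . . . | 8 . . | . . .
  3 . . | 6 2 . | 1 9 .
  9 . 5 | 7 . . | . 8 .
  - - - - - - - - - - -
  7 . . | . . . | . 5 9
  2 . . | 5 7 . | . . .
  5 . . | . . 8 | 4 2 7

Step 1. [r4c1∈{4,6}] r4c1 is the only open cell in col 1 admitting 4. So r4c1=4.
Step 2. [r1c8∈{6}] r1c8 is down to just 6 ⇒ r1c8=6.
Step 3. [r2c7∈{5,7,8}] 5 has one home in box 3: r2c7. So r2c7=5.
Step 4. [r4c7∈{3,6,7}] col 7 places 7 nowhere but r4c7, so r4c7=7.
Step 5. [r8c8∈{1,3}] in col 8, 1 fits only at r8c8 ⇒ r8c8=1.
Step 6. [r1c2∈{9}] r1c2's peers cover all but 9, so r1c2=9.
Step 7. [r3c9∈{4,8}] across box 3, 8 lands solely at r3c9, so r3c9=8.
Step 8. [r8c9∈{6}] nothing but 6 survives at r8c9. So r8c9=6.
Step 9. [r4c8∈{3}] r4c8 has the single candidate 3. So r4c8=3.
Step 10. [r2c8∈{7}] only 7 remains possible at r2c8. So r2c8=7.
Step 11. [r2c2∈{2}] nothing but 2 survives at r2c2 ⇒ r2c2=2.
Step 12. [r4c3∈{1,2,6}] col 3 places 2 nowhere but r4c3, so r4c3=2.
Step 13. [r4c2∈{1,6}] row 4 places 6 nowhere but r4c2 ⇒ r4c2=6.
Step 14. [r6c2∈{1}] r6c2's peers cover all but 1. So r6c2=1.
Step 15. [r9c2∈{3}] r9c2 is down to just 3, so r9c2=3.
Step 16. [r4c9∈{5}] nothing but 5 survives at r4c9, so r4c9=5.
Step 17. [r5c9∈{4}] only 4 remains possible at r5c9 ⇒ r5c9=4.
Step 18. [r2c4∈{9}] r2c4 has the single candidate 9, so r2c4=9.
Step 19. [r9c4∈{1}] r9c4 is down to just 1 ⇒ r9c4=1.
Step 20. [r7c3∈{1,6,8}] r7c3 is the only open cell in row 7 admitting 1 ⇒ r7c3=1.
Step 21. [r7c5∈{3,4,6}] row 7 places 6 nowhere but r7c5 ⇒ r7c5=6.
Step 22. [r9c5∈{9}] r9c5 is down to just 9 ⇒ r9c5=9.
Step 23. [r6c5∈{3,4}] across col 5, 4 lands solely at r6c5. So r6c5=4.
Step 24. [r3c5∈{1,3}] in col 5, 3 fits only at r3c5 ⇒ r3c5=3.
Step 25. [r7c4∈{2,3}] in col 4, 3 fits only at r7c4, so r7c4=3.
Step 26. [r7c6∈{2,4}] across row 7, 2 lands solely at r7c6 ⇒ r7c6=2.
Step 27. [r7c2∈{4,8}] 4 has one home in row 7: r7c2, so r7c2=4.
Step 28. [r8c2∈{8}] nothing but 8 survives at r8c2. So r8c2=8.
Step 29. [r3c3∈{6,7}] row 3 places 7 nowhere but r3c3. So r3c3=7.
Step 30. [r4c5∈{1}] nothing but 1 survives at r4c5. So r4c5=1.
Step 31. [r8c7∈{3}] only 3 remains possible at r8c7. So r8c7=3.
Step 32. [r6c7∈{6}] only 6 remains possible at r6c7, so r6c7=6.
Step 33. [r3c1∈{6}] r3c1 has the single candidate 6. So r3c1=6.
Step 34. [r5c3∈{8}] only 8 remains possible at r5c3 ⇒ r5c3=8.
Step 35. [r3c6∈{1}] r3c6's peers cover all but 1, so r3c6=1.
Step 36. [r8c6∈{4}] r8c6 is down to just 4, so r8c6=4.
Step 37. [r6c9∈{2}] only 2 remains possible at r6c9 ⇒ r6c9=2.
Step 38. [r2c5∈{8}] only 8 remains possible at r2c5 ⇒ r2c5=8.
Step 39. [r9c3∈{6}] nothing but 6 survives at r9c3. So r9c3=6.
Step 40. [r4c6∈{9}] only 9 remains possible at r4c6. So r4c6=9.
Step 41. [r7c7∈{8}] nothing but 8 survives at r7c7, so r7c7=8.
Step 42. [r3c4∈{2}] only 2 remains possible at r3c4 ⇒ r3c4=2.
Step 43. [r1c5∈{5}] r1c5 has the single candidate 5. So r1c5=5.
Step 44. [r5c2∈{7}] r5c2 has the single candidate 7, so r5c2=7.
Step 45. [r8c3∈{9}] r8c3's peers cover all but 9 ⇒ r8c3=9.
Step 46. [r6c6∈{3}] r6c6's peers cover all but 3. So r6c6=3.
Step 47. [r5c6∈{5}] only 5 remains possible at r5c6 ⇒ r5c6=5.
Step 48. [r3c8∈{4}] only 4 remains possible at r3c8, so r3c8=4.

Answer: 8 9 3 4 5 7 2 6 1 / 1 2 4 9 8 6 5 7 3 / 6 5 7 2 3 1 9 4 8 / 4 6 2 8 1 9 7 3 5 / 3 7 8 6 2 5 1 9 4 / 9 1 5 7 4 3 6 8 2 / 7 4 1 3 6 2 8 5 9 / 2 8 9 5 7 4 3 1 6 / 5 3 6 1 9 8 4 2 7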